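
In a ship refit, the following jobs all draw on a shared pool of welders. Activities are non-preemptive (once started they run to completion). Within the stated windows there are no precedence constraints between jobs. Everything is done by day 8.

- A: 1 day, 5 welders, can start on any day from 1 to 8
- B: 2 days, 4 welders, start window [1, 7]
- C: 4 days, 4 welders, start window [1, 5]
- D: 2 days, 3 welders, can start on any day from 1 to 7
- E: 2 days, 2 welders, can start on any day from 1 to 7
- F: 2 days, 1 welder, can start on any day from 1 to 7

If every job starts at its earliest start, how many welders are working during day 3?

At early start, day 3 has: C.
Demand: 4 = 4.

4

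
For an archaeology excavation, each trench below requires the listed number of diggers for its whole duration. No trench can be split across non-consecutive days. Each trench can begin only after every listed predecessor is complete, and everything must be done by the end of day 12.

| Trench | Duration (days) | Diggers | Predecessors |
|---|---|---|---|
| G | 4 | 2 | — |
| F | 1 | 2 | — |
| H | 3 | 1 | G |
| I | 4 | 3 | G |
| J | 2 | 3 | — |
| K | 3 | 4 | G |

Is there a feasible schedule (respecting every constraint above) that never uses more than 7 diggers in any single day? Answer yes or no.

Schedule G@1, F@1, H@5, I@5, J@2, K@9: d1:4  d2:5  d3:5  d4:2  d5:4  d6:4  d7:4  d8:3  d9:4  d10:4  d11:4  d12:0 — peak 5 ≤ 7.

yes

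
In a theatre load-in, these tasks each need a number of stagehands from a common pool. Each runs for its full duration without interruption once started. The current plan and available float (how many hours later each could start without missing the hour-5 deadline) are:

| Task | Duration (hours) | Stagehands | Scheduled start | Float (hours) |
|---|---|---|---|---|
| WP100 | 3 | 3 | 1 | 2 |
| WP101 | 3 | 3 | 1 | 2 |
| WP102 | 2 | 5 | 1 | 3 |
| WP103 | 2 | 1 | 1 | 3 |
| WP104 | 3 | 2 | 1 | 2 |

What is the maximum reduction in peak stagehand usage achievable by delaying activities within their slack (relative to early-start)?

6

Early-start peak: h1:14  h2:14  h3:8  h4:0  h5:0 ⇒ 14.
Leveled (WP100@1, WP101@1, WP102@4, WP103@1, WP104@3): h1:7  h2:7  h3:8  h4:7  h5:7 ⇒ 8.
Reduction 14 − 8 = 6.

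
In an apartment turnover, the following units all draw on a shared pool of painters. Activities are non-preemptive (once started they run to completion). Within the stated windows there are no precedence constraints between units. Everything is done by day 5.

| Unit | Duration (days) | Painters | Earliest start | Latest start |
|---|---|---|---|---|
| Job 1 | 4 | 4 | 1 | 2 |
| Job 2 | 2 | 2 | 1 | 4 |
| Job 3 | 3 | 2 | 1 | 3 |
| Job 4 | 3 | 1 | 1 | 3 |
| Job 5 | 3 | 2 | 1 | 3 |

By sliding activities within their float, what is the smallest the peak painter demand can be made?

9

Early-start (Job 1@1, Job 2@1, Job 3@1, Job 4@1, Job 5@1) gives peak 11: d1:11  d2:11  d3:9  d4:4  d5:0.
Shift Job 5→3.
Schedule Job 1@1, Job 2@1, Job 3@1, Job 4@1, Job 5@3: d1:9  d2:9  d3:9  d4:6  d5:2 — peak 9.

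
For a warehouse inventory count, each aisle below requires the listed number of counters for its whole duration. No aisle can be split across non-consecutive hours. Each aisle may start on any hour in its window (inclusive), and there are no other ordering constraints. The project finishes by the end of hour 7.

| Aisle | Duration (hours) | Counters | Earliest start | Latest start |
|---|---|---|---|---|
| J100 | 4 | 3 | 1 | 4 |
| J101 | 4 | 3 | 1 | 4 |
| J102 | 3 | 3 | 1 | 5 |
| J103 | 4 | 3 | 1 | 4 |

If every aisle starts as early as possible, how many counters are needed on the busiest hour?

12

Early-start schedule: J100@1, J101@1, J102@1, J103@1.
Load per hour: hour 1: 12, hour 2: 12, hour 3: 12, hour 4: 9, hour 5: 0, hour 6: 0, hour 7: 0.
Peak is 12.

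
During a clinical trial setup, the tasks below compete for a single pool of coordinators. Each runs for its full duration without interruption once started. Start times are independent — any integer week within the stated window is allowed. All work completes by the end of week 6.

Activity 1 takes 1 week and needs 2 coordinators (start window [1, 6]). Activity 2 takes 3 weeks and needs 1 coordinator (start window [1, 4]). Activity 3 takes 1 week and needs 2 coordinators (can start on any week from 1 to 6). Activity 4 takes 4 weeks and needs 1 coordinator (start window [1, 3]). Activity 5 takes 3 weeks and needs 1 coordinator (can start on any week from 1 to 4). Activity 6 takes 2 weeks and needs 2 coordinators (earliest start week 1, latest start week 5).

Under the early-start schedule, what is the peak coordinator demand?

9

Early-start schedule: Activity 1@1, Activity 2@1, Activity 3@1, Activity 4@1, Activity 5@1, Activity 6@1.
Load per week: week 1: 9, week 2: 5, week 3: 3, week 4: 1, week 5: 0, week 6: 0.
Peak is 9.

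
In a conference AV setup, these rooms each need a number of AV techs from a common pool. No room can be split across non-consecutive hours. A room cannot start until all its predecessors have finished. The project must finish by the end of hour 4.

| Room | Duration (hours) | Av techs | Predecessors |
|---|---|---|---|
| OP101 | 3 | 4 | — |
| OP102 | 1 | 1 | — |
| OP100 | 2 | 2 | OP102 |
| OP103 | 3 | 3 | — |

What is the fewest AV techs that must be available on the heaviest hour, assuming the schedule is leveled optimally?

Schedule OP101@1, OP102@1, OP100@2, OP103@1: h1:8  h2:9  h3:9  h4:0 — peak 9.
No arrangement of the 12 feasible schedules does better.

9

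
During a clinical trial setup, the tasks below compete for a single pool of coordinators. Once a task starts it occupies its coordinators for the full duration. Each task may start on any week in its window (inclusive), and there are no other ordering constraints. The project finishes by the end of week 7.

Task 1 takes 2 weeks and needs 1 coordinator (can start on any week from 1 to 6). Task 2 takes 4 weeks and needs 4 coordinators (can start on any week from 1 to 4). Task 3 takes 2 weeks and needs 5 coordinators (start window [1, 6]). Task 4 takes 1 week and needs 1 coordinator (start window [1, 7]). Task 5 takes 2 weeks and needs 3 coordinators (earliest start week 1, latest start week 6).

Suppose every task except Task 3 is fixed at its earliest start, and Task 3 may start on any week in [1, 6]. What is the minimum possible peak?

9

Task 3@1: w1:14  w2:13  w3:4  w4:4  w5:0  w6:0  w7:0 → peak 14
Task 3@2: w1:9  w2:13  w3:9  w4:4  w5:0  w6:0  w7:0 → peak 13
Task 3@3: w1:9  w2:8  w3:9  w4:9  w5:0  w6:0  w7:0 → peak 9
Task 3@4: w1:9  w2:8  w3:4  w4:9  w5:5  w6:0  w7:0 → peak 9
Task 3@5: w1:9  w2:8  w3:4  w4:4  w5:5  w6:5  w7:0 → peak 9
Task 3@6: w1:9  w2:8  w3:4  w4:4  w5:0  w6:5  w7:5 → peak 9
Best is Task 3@3, peak 9.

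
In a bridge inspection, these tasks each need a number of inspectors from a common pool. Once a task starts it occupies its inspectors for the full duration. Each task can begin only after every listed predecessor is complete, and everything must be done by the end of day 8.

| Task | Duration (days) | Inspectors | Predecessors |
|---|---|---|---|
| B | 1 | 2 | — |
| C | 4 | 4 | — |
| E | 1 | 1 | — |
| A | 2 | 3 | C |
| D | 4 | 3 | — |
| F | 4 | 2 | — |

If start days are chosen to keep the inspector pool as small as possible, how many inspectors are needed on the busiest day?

Early-start (B@1, C@1, E@1, A@5, D@1, F@1) gives peak 12: d1:12  d2:9  d3:9  d4:9  d5:3  d6:3  d7:0  d8:0.
Shift E→2, A→7, D→5, F→3.
Schedule B@1, C@1, E@2, A@7, D@5, F@3: d1:6  d2:5  d3:6  d4:6  d5:5  d6:5  d7:6  d8:6 — peak 6.
Total inspector-days = 45 over 8 days ⇒ peak ≥ ⌈45/8⌉ = 6, so 6 is optimal.

6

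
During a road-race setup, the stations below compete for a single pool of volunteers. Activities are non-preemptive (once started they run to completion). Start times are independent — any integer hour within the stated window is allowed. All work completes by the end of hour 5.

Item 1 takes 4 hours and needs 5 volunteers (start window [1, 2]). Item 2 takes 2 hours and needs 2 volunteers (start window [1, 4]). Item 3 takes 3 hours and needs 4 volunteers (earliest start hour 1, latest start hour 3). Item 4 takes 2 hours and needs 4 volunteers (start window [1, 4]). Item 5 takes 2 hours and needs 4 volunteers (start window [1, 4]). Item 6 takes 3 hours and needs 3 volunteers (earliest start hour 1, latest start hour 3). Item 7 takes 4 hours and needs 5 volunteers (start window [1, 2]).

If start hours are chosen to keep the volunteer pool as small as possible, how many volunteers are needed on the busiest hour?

19

Early-start (Item 1@1, Item 2@1, Item 3@1, Item 4@1, Item 5@1, Item 6@1, Item 7@1) gives peak 27: h1:27  h2:27  h3:17  h4:10  h5:0.
Shift Item 4→4, Item 5→4.
Schedule Item 1@1, Item 2@1, Item 3@1, Item 4@4, Item 5@4, Item 6@1, Item 7@1: h1:19  h2:19  h3:17  h4:18  h5:8 — peak 19.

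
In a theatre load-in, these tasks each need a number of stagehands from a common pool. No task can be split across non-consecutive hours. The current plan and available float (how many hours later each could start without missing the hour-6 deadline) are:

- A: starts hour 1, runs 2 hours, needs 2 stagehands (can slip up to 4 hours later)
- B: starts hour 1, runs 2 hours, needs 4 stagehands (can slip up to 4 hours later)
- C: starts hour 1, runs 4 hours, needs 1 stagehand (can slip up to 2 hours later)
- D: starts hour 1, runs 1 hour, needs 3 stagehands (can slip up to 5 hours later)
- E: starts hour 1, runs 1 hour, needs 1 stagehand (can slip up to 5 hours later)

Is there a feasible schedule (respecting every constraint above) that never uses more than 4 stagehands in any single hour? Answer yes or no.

Schedule A@1, B@5, C@1, D@3, E@1: h1:4  h2:3  h3:4  h4:1  h5:4  h6:4 — peak 4 ≤ 4.

yes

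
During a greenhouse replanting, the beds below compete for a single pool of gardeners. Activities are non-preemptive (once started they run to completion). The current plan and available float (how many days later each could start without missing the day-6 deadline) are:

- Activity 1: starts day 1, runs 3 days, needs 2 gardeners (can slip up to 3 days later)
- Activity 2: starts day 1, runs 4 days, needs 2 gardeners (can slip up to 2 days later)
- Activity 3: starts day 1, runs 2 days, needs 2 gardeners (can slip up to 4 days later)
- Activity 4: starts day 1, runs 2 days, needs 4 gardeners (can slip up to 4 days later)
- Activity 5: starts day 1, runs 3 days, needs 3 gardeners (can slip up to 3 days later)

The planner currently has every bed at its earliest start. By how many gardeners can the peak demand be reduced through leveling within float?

6

Early-start peak: d1:13  d2:13  d3:7  d4:2  d5:0  d6:0 ⇒ 13.
Leveled (Activity 1@1, Activity 2@1, Activity 3@1, Activity 4@5, Activity 5@3): d1:6  d2:6  d3:7  d4:5  d5:7  d6:4 ⇒ 7.
Reduction 13 − 7 = 6.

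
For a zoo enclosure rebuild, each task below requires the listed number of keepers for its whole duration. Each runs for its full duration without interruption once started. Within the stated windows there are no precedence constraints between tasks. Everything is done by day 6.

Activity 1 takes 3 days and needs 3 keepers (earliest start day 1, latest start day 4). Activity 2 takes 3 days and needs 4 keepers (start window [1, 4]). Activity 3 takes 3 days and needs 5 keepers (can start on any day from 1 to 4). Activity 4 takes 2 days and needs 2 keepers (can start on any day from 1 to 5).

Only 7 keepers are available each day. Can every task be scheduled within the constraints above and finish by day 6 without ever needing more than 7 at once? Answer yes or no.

Schedule Activity 1@1, Activity 2@1, Activity 3@4, Activity 4@4: d1:7  d2:7  d3:7  d4:7  d5:7  d6:5 — peak 7 ≤ 7.

yes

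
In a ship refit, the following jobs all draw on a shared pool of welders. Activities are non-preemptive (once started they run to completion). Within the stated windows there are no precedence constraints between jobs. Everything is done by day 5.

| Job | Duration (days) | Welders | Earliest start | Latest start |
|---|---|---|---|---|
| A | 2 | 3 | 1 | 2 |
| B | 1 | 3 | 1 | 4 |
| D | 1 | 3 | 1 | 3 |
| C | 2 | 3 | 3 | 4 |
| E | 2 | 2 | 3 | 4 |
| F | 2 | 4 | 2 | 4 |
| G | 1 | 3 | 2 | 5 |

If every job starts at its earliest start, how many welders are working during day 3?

9

At early start, day 3 has: C, E, F.
Demand: 3 + 2 + 4 = 9.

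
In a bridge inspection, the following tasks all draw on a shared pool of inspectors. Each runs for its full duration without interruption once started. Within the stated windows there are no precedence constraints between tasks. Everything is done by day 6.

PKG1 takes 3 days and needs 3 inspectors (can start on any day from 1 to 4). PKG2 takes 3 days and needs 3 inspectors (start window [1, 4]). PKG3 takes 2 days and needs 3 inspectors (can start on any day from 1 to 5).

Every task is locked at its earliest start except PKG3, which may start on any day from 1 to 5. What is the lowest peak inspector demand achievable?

6

PKG3@1: d1:9  d2:9  d3:6  d4:0  d5:0  d6:0 → peak 9
PKG3@2: d1:6  d2:9  d3:9  d4:0  d5:0  d6:0 → peak 9
PKG3@3: d1:6  d2:6  d3:9  d4:3  d5:0  d6:0 → peak 9
PKG3@4: d1:6  d2:6  d3:6  d4:3  d5:3  d6:0 → peak 6
PKG3@5: d1:6  d2:6  d3:6  d4:0  d5:3  d6:3 → peak 6
Best is PKG3@4, peak 6.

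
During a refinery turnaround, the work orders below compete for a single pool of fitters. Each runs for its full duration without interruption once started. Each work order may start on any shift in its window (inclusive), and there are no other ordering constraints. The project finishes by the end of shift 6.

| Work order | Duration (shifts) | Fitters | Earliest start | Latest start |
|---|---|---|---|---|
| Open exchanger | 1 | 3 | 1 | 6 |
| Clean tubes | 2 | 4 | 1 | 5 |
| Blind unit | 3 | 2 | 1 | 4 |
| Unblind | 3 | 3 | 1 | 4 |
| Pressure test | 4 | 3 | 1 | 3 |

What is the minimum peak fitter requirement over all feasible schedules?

8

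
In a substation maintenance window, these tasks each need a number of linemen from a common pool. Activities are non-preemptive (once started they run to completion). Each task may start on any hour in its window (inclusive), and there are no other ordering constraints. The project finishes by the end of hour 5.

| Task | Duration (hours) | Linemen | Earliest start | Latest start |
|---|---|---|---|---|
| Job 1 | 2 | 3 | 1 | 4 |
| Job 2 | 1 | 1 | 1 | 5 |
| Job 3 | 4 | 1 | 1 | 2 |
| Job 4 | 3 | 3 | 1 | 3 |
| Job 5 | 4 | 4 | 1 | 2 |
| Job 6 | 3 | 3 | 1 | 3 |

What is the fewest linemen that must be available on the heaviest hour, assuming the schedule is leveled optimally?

11

Early-start (Job 1@1, Job 2@1, Job 3@1, Job 4@1, Job 5@1, Job 6@1) gives peak 15: h1:15  h2:14  h3:11  h4:5  h5:0.
Shift Job 5→2, Job 6→3.
Schedule Job 1@1, Job 2@1, Job 3@1, Job 4@1, Job 5@2, Job 6@3: h1:8  h2:11  h3:11  h4:8  h5:7 — peak 11.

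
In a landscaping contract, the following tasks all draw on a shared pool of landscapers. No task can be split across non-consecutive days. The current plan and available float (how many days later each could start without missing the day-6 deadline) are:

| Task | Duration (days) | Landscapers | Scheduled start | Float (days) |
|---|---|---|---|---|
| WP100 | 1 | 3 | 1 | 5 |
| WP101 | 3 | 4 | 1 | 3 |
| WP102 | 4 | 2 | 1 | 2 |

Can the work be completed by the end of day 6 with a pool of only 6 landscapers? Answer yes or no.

yes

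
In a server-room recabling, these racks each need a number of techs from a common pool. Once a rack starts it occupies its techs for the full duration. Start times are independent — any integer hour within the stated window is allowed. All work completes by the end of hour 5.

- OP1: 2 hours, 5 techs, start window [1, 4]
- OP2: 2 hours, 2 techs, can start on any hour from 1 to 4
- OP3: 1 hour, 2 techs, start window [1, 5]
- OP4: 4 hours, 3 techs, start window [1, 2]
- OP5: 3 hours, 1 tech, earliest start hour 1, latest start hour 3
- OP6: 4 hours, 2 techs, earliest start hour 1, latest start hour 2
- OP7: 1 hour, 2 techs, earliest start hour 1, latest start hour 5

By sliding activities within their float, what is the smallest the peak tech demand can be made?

10

Early-start (OP1@1, OP2@1, OP3@1, OP4@1, OP5@1, OP6@1, OP7@1) gives peak 17: h1:17  h2:13  h3:6  h4:5  h5:0.
Shift OP2→3, OP5→3, OP6→2, OP7→3.
Schedule OP1@1, OP2@3, OP3@1, OP4@1, OP5@3, OP6@2, OP7@3: h1:10  h2:10  h3:10  h4:8  h5:3 — peak 10.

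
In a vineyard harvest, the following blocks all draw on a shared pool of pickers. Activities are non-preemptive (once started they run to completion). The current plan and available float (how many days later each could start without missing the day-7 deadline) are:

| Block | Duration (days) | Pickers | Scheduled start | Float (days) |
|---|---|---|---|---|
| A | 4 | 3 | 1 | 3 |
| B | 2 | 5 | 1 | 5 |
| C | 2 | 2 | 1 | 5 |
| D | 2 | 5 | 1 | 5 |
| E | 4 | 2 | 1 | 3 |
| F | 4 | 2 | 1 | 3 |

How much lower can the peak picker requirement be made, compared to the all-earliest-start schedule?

10

Early-start peak: d1:19  d2:19  d3:7  d4:7  d5:0  d6:0  d7:0 ⇒ 19.
Leveled (A@1, B@1, C@3, D@5, E@3, F@3): d1:8  d2:8  d3:9  d4:9  d5:9  d6:9  d7:0 ⇒ 9.
Reduction 19 − 9 = 10.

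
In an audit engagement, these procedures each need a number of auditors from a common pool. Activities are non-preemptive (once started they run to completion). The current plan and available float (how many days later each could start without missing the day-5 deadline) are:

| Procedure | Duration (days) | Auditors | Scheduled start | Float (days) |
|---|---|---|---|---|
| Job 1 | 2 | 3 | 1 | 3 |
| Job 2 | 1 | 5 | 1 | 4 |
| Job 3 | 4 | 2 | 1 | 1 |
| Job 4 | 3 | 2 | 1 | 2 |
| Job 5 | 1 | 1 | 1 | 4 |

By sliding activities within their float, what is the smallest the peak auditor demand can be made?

7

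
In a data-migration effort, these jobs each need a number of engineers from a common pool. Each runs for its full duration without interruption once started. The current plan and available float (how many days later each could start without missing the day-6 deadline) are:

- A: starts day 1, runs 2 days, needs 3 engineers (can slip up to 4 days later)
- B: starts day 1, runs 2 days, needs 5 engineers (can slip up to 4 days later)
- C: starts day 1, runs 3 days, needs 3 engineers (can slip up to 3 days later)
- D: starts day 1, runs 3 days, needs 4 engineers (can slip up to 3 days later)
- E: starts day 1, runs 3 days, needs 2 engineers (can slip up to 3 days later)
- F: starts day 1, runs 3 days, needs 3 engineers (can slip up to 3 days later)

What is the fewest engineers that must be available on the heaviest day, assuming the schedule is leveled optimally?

10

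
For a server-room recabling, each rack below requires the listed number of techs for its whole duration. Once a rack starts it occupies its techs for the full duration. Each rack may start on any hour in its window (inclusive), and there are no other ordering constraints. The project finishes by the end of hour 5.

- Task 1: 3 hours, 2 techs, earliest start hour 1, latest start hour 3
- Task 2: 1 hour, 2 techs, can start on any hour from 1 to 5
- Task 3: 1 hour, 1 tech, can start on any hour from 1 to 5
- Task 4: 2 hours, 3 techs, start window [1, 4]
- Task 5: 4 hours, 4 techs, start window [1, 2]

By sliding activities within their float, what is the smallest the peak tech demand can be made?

Early-start (Task 1@1, Task 2@1, Task 3@1, Task 4@1, Task 5@1) gives peak 12: h1:12  h2:9  h3:6  h4:4  h5:0.
Shift Task 4→4, Task 5→2.
Schedule Task 1@1, Task 2@1, Task 3@1, Task 4@4, Task 5@2: h1:5  h2:6  h3:6  h4:7  h5:7 — peak 7.
Total tech-hours = 31 over 5 hours ⇒ peak ≥ ⌈31/5⌉ = 7, so 7 is optimal.

7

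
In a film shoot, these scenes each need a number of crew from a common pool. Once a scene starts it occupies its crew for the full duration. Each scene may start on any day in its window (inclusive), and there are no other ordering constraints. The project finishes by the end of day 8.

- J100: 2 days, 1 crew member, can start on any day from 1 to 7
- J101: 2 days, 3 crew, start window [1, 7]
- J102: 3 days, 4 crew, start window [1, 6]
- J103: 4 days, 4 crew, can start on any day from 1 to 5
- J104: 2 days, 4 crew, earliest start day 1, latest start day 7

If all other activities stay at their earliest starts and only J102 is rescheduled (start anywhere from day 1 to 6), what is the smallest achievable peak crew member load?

J102@1: d1:16  d2:16  d3:8  d4:4  d5:0  d6:0  d7:0  d8:0 → peak 16
J102@2: d1:12  d2:16  d3:8  d4:8  d5:0  d6:0  d7:0  d8:0 → peak 16
J102@3: d1:12  d2:12  d3:8  d4:8  d5:4  d6:0  d7:0  d8:0 → peak 12
J102@4: d1:12  d2:12  d3:4  d4:8  d5:4  d6:4  d7:0  d8:0 → peak 12
J102@5: d1:12  d2:12  d3:4  d4:4  d5:4  d6:4  d7:4  d8:0 → peak 12
J102@6: d1:12  d2:12  d3:4  d4:4  d5:0  d6:4  d7:4  d8:4 → peak 12
Best is J102@3, peak 12.

12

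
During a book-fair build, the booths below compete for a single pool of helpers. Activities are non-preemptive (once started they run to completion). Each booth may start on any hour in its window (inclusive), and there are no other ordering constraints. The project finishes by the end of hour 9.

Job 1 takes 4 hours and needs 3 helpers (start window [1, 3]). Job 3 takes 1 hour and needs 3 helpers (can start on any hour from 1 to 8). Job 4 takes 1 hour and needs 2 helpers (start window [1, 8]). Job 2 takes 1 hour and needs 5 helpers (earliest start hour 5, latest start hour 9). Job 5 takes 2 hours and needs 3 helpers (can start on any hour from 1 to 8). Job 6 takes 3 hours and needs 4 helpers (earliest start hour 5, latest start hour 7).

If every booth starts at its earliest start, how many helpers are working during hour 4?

3

At early start, hour 4 has: Job 1.
Demand: 3 = 3.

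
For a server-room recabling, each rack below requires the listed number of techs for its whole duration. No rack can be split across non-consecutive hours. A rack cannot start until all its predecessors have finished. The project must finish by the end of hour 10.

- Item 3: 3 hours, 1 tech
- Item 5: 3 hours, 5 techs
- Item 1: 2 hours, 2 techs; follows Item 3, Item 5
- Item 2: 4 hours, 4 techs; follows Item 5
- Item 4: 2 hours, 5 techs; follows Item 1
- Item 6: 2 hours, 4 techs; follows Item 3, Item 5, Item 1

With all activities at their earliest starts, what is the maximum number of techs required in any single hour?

13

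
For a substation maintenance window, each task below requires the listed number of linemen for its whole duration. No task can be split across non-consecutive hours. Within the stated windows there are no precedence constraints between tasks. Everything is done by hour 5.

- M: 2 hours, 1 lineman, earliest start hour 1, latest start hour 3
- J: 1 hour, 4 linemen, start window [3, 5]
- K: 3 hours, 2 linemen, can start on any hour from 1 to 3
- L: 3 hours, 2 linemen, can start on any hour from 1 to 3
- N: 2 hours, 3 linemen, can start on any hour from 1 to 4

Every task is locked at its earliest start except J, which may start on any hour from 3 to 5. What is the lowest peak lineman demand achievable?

J@3: h1:8  h2:8  h3:8  h4:0  h5:0 → peak 8
J@4: h1:8  h2:8  h3:4  h4:4  h5:0 → peak 8
J@5: h1:8  h2:8  h3:4  h4:0  h5:4 → peak 8
Best is J@3, peak 8.

8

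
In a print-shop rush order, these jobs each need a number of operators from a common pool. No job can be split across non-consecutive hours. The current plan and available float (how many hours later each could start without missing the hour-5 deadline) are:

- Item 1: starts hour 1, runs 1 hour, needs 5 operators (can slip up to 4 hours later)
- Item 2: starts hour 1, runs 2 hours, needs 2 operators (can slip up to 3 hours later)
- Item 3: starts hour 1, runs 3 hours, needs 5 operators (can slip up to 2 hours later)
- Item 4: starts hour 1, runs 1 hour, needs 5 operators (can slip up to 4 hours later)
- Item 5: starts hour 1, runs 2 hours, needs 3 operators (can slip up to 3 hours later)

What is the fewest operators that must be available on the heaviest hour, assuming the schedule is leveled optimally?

Early-start (Item 1@1, Item 2@1, Item 3@1, Item 4@1, Item 5@1) gives peak 20: h1:20  h2:10  h3:5  h4:0  h5:0.
Shift Item 3→2, Item 4→5, Item 5→3.
Schedule Item 1@1, Item 2@1, Item 3@2, Item 4@5, Item 5@3: h1:7  h2:7  h3:8  h4:8  h5:5 — peak 8.

8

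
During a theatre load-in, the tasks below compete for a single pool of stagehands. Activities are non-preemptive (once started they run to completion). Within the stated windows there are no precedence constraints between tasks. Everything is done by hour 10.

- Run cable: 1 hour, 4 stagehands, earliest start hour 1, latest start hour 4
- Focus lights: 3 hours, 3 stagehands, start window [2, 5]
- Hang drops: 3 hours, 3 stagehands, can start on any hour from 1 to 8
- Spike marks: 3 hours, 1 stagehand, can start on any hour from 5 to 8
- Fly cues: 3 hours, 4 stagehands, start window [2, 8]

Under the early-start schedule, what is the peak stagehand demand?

Early-start schedule: Run cable@1, Focus lights@2, Hang drops@1, Spike marks@5, Fly cues@2.
Load per hour: hour 1: 7, hour 2: 10, hour 3: 10, hour 4: 7, hour 5: 1, hour 6: 1, hour 7: 1, hour 8: 0, hour 9: 0, hour 10: 0.
Peak is 10.

10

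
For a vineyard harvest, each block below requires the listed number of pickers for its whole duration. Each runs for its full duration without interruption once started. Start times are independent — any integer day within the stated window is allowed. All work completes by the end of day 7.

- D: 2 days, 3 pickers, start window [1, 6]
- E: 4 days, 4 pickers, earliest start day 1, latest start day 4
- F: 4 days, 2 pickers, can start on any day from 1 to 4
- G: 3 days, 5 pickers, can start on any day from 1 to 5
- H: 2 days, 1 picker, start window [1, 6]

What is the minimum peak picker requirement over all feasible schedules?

7

Early-start (D@1, E@1, F@1, G@1, H@1) gives peak 15: d1:15  d2:15  d3:11  d4:6  d5:0  d6:0  d7:0.
Shift F→3, G→5, H→3.
Schedule D@1, E@1, F@3, G@5, H@3: d1:7  d2:7  d3:7  d4:7  d5:7  d6:7  d7:5 — peak 7.
Total picker-days = 47 over 7 days ⇒ peak ≥ ⌈47/7⌉ = 7, so 7 is optimal.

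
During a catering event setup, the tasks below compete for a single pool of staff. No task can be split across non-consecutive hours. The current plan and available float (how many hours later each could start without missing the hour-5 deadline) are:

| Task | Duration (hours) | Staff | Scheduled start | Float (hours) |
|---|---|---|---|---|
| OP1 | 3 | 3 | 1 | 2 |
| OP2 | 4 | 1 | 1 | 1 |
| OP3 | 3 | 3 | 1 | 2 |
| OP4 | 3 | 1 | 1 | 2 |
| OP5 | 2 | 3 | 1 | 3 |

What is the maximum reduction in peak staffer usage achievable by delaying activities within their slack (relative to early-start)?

Early-start peak: h1:11  h2:11  h3:8  h4:1  h5:0 ⇒ 11.
Leveled (OP1@1, OP2@1, OP3@1, OP4@1, OP5@4): h1:8  h2:8  h3:8  h4:4  h5:3 ⇒ 8.
Reduction 11 − 8 = 3.

3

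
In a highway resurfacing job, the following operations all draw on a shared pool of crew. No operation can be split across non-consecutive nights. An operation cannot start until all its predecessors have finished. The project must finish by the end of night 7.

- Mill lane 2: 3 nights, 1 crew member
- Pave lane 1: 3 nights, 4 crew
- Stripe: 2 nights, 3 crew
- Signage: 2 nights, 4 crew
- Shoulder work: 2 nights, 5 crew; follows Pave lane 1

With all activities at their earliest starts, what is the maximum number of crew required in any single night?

12

Early-start schedule: Mill lane 2@1, Pave lane 1@1, Stripe@1, Signage@1, Shoulder work@4.
Load per night: night 1: 12, night 2: 12, night 3: 5, night 4: 5, night 5: 5, night 6: 0, night 7: 0.
Peak is 12.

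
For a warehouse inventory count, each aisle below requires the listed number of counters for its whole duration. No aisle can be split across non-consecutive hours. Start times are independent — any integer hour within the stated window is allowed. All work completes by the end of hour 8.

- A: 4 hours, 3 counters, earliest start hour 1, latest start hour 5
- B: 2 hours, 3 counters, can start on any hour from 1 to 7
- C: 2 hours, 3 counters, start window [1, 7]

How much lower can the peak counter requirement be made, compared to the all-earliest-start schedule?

Early-start peak: h1:9  h2:9  h3:3  h4:3  h5:0  h6:0  h7:0  h8:0 ⇒ 9.
Leveled (A@1, B@5, C@7): h1:3  h2:3  h3:3  h4:3  h5:3  h6:3  h7:3  h8:3 ⇒ 3.
Reduction 9 − 3 = 6.

6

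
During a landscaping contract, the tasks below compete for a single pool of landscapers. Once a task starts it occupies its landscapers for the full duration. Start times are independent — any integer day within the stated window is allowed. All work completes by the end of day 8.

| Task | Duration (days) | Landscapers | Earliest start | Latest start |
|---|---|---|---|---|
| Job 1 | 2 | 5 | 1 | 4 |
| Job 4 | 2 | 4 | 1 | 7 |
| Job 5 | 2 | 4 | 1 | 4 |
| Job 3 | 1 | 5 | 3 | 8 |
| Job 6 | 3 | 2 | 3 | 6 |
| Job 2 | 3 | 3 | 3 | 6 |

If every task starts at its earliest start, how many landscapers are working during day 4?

5

At early start, day 4 has: Job 6, Job 2.
Demand: 2 + 3 = 5.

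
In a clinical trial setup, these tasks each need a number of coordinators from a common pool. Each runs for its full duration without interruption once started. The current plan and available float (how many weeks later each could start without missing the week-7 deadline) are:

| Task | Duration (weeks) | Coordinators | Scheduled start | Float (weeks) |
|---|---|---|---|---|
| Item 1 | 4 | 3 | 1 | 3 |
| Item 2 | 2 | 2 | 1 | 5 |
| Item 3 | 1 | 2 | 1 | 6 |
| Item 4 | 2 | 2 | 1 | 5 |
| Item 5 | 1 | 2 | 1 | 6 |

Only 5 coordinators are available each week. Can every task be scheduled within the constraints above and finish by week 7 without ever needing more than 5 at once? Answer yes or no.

Schedule Item 1@1, Item 2@5, Item 3@5, Item 4@6, Item 5@7: w1:3  w2:3  w3:3  w4:3  w5:4  w6:4  w7:4 — peak 4 ≤ 5.

yes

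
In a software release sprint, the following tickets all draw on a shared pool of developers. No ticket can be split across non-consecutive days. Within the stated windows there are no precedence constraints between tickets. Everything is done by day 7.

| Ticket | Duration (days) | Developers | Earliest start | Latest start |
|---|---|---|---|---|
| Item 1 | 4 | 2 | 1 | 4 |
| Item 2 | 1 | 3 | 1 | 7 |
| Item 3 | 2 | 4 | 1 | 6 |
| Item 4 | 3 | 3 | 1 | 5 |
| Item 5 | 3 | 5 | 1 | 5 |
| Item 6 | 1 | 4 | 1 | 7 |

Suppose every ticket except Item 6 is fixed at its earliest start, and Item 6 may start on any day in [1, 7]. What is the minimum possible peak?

Item 6@1: d1:21  d2:14  d3:10  d4:2  d5:0  d6:0  d7:0 → peak 21
Item 6@2: d1:17  d2:18  d3:10  d4:2  d5:0  d6:0  d7:0 → peak 18
Item 6@3: d1:17  d2:14  d3:14  d4:2  d5:0  d6:0  d7:0 → peak 17
Item 6@4: d1:17  d2:14  d3:10  d4:6  d5:0  d6:0  d7:0 → peak 17
Item 6@5: d1:17  d2:14  d3:10  d4:2  d5:4  d6:0  d7:0 → peak 17
Item 6@6: d1:17  d2:14  d3:10  d4:2  d5:0  d6:4  d7:0 → peak 17
Item 6@7: d1:17  d2:14  d3:10  d4:2  d5:0  d6:0  d7:4 → peak 17
Best is Item 6@3, peak 17.

17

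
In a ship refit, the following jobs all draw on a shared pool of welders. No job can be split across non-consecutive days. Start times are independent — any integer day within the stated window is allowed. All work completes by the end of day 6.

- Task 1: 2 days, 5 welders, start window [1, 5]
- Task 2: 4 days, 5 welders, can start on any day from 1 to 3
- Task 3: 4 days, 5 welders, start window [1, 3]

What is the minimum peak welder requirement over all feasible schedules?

10

Early-start (Task 1@1, Task 2@1, Task 3@1) gives peak 15: d1:15  d2:15  d3:10  d4:10  d5:0  d6:0.
Shift Task 3→3.
Schedule Task 1@1, Task 2@1, Task 3@3: d1:10  d2:10  d3:10  d4:10  d5:5  d6:5 — peak 10.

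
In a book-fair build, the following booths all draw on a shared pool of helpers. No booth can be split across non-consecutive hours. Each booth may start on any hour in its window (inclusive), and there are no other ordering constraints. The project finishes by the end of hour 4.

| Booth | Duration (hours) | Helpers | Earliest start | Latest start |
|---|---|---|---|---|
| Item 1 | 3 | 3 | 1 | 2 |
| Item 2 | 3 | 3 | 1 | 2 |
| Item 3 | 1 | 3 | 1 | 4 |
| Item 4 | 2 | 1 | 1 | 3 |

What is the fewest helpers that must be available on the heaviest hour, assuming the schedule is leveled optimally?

7

Early-start (Item 1@1, Item 2@1, Item 3@1, Item 4@1) gives peak 10: h1:10  h2:7  h3:6  h4:0.
Shift Item 3→4.
Schedule Item 1@1, Item 2@1, Item 3@4, Item 4@1: h1:7  h2:7  h3:6  h4:3 — peak 7.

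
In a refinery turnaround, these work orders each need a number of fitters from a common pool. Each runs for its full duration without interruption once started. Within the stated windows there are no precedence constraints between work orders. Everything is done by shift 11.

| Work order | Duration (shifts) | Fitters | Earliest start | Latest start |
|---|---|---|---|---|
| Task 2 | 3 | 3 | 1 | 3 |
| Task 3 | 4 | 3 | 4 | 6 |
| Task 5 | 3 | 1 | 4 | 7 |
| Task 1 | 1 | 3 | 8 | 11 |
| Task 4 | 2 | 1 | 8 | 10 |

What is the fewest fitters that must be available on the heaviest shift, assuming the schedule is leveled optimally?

Schedule Task 2@1, Task 3@4, Task 5@4, Task 1@8, Task 4@8: s1:3  s2:3  s3:3  s4:4  s5:4  s6:4  s7:3  s8:4  s9:1  s10:0  s11:0 — peak 4.

4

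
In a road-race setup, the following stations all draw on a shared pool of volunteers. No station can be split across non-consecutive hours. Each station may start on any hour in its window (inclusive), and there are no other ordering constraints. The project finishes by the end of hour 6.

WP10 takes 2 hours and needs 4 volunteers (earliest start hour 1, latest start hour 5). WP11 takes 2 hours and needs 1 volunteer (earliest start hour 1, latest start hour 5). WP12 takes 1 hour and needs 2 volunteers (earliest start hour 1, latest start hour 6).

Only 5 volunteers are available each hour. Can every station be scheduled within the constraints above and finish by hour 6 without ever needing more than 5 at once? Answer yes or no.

yes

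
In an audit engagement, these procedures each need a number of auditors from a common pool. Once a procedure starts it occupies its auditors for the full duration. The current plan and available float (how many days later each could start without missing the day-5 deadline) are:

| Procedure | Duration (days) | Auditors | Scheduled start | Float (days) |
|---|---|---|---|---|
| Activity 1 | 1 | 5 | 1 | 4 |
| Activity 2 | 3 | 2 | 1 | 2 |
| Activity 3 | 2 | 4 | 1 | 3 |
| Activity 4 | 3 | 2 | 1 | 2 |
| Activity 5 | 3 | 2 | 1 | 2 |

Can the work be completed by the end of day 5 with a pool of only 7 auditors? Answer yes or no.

The minimum achievable peak is 8; 7 < 8, so no feasible schedule stays within the cap.

no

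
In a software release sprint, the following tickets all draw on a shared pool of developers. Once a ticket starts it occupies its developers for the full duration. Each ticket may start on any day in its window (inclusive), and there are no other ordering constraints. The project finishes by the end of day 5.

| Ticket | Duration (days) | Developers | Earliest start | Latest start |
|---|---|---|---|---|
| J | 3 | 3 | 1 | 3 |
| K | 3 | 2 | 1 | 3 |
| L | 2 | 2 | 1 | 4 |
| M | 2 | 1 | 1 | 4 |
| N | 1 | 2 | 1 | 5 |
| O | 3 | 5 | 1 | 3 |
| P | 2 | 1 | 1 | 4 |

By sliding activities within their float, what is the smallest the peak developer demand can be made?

Early-start (J@1, K@1, L@1, M@1, N@1, O@1, P@1) gives peak 16: d1:16  d2:14  d3:10  d4:0  d5:0.
Shift O→3, P→4.
Schedule J@1, K@1, L@1, M@1, N@1, O@3, P@4: d1:10  d2:8  d3:10  d4:6  d5:6 — peak 10.

10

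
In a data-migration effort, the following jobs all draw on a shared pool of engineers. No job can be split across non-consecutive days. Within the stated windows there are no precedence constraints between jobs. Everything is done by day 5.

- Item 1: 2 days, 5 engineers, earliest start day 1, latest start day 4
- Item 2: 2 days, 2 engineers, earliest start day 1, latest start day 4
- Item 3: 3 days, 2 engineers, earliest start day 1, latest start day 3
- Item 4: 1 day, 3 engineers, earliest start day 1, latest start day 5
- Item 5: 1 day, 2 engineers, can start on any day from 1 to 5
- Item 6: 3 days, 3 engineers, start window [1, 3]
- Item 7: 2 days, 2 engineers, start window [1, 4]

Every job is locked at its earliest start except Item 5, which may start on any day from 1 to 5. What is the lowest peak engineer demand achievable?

Item 5@1: d1:19  d2:14  d3:5  d4:0  d5:0 → peak 19
Item 5@2: d1:17  d2:16  d3:5  d4:0  d5:0 → peak 17
Item 5@3: d1:17  d2:14  d3:7  d4:0  d5:0 → peak 17
Item 5@4: d1:17  d2:14  d3:5  d4:2  d5:0 → peak 17
Item 5@5: d1:17  d2:14  d3:5  d4:0  d5:2 → peak 17
Best is Item 5@2, peak 17.

17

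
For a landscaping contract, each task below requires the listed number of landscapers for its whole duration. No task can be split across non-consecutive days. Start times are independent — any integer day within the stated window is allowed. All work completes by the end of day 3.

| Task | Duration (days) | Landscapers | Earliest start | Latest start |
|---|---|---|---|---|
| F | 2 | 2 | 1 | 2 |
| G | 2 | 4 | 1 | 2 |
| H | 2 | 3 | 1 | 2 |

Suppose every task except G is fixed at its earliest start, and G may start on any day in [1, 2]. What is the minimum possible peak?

G@1: d1:9  d2:9  d3:0 → peak 9
G@2: d1:5  d2:9  d3:4 → peak 9
Best is G@1, peak 9.

9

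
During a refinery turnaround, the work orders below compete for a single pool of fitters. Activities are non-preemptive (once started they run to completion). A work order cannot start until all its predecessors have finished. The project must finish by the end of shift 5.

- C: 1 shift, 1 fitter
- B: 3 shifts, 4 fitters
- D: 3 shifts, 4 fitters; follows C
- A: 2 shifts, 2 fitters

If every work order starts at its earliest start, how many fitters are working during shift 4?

4

At early start, shift 4 has: D.
Demand: 4 = 4.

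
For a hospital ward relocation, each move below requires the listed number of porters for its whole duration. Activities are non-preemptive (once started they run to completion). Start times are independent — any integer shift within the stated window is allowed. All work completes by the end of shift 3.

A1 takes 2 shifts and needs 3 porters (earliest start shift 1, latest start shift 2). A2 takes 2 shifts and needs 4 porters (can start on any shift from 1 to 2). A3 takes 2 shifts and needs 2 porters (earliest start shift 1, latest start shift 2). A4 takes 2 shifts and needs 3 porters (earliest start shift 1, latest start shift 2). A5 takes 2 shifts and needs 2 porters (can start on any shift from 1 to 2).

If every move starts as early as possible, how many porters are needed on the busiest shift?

Early-start schedule: A1@1, A2@1, A3@1, A4@1, A5@1.
Load per shift: shift 1: 14, shift 2: 14, shift 3: 0.
Peak is 14.

14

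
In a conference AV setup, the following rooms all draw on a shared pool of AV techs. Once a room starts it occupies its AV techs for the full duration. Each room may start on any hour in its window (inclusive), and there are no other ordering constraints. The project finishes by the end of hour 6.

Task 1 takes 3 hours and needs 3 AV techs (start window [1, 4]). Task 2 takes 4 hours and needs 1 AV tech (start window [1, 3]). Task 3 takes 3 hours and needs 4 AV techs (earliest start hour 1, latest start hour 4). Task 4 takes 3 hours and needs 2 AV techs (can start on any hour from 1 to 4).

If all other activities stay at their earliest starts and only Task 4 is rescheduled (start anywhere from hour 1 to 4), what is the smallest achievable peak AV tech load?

Task 4@1: h1:10  h2:10  h3:10  h4:1  h5:0  h6:0 → peak 10
Task 4@2: h1:8  h2:10  h3:10  h4:3  h5:0  h6:0 → peak 10
Task 4@3: h1:8  h2:8  h3:10  h4:3  h5:2  h6:0 → peak 10
Task 4@4: h1:8  h2:8  h3:8  h4:3  h5:2  h6:2 → peak 8
Best is Task 4@4, peak 8.

8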